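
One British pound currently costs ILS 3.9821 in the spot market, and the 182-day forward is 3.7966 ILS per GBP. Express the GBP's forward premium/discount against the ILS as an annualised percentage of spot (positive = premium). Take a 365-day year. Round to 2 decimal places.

T = 182/365 years.
GBP trades forward at -4.65835% vs spot over the period.
Per annum: -0.0465835 / (182/365) = -0.093423 = -9.34%.

-9.34%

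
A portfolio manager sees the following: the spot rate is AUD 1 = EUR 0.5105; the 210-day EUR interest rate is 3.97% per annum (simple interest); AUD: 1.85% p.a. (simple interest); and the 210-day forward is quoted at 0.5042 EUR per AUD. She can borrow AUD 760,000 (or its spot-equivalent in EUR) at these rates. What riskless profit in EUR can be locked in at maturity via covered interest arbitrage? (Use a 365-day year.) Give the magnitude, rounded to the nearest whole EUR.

EUR 9,571

T = 210/365 years.
Invest the AUD and cover forward: 760,000 × 1.01064384 × 0.5042 = EUR 387,270.63.
Convert at spot and invest in EUR: 760,000 × 0.5105 × 1.0228411 = EUR 396,841.89.
The quoted forward undervalues AUD, so borrow AUD, convert to EUR at spot, deposit the EUR at 3.97%, and buy AUD forward at 0.5042 to cover the loan.
Profit = 396,841.89 − 387,270.63 = EUR 9,571.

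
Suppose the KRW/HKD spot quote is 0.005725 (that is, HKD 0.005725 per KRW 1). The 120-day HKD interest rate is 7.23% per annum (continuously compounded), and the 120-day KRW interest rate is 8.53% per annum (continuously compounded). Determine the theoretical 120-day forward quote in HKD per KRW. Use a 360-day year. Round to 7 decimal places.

T = 120/360 years.
HKD accumulates by e^(0.0723×120/360) = 1.0243928.
Growth of 1 KRW over T: e^(0.0853×120/360) = 1.0288414.
So F = 0.005725 × 1.0243928 / 1.0288414 = 0.005700246 (HKD/KRW).

0.0057002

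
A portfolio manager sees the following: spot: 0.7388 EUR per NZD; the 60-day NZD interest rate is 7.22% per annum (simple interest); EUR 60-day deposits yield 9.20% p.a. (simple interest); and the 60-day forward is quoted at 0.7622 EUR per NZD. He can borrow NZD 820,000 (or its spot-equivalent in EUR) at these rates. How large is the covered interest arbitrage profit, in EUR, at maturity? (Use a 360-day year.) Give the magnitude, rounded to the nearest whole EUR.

T = 60/360 years.
Route A — deposit NZD, sell forward: 820,000 × 1.01203333 × 0.7622 = EUR 632,524.88.
Route B — convert at spot, deposit EUR: 820,000 × 0.7388 × 1.01533333 = EUR 615,105.18.
The quoted forward overvalues NZD, so borrow EUR, buy NZD at spot, deposit the NZD at 7.22%, and sell the proceeds forward at 0.7622.
Arbitrage profit = |632,524.88 − 615,105.18| = EUR 17,420.

EUR 17,420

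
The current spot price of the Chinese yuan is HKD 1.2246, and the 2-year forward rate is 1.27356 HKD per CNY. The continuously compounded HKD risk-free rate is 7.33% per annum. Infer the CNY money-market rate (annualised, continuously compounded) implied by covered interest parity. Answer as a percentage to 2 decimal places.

5.37%

T = 2 years.
F/S = 1.27356/1.2246 = 1.0399804 = (growth of HKD) / (growth of CNY).
HKD growth factor: e^(0.0733×2) = 1.1578907.
So the CNY growth factor = 1.1133774.
r = ln(1.1133774)/2 = 0.053699 → 5.37%.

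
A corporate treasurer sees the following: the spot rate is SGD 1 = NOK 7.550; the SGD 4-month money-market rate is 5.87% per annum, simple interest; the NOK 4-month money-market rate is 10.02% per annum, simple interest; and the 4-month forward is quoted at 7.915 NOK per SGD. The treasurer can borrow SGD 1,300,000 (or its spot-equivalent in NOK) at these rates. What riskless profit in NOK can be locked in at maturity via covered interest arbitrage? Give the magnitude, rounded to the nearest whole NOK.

T = 4/12 years.
Keep in SGD, deliver into the forward: 1,300,000·1.0195666667·7.915 = NOK 10,490,831.22.
Swap to NOK now, deposit: 1,300,000·7.550·1.033400 = NOK 10,142,821.00.
The quoted forward overvalues SGD, so borrow NOK, buy SGD at spot, deposit the SGD at 5.87%, and sell the proceeds forward at 7.915.
Arbitrage profit = |10,490,831.22 − 10,142,821.00| = NOK 348,010.

NOK 348,010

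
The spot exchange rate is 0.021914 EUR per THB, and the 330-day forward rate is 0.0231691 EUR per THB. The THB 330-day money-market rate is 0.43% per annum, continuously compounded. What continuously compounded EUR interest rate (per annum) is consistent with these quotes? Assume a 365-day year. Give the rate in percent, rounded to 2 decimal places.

6.59%

T = 330/365 years.
By CIP, F/S equals the EUR-to-THB growth ratio: 0.0231691/0.021914 = 1.0572739.
THB growth factor: e^(0.0043×330/365) = 1.0038952.
That pins the EUR growth at 1.0613922.
r = ln(1.0613922)/(330/365) = 0.065901 → 6.59%.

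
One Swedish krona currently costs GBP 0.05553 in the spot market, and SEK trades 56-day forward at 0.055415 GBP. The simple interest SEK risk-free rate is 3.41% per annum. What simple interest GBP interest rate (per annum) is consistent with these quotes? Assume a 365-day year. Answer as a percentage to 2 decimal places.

T = 56/365 years.
CIP gives F = S · g_GBP/g_SEK, so g_GBP/g_SEK = 0.055415/0.05553 = 0.9979290.
The SEK side grows by 1 + 0.0341×56/365 = 1.0052318.
That pins the GBP growth at 1.003150.
(1.003150 − 1)/T = 0.020531, i.e. 2.05%.

2.05%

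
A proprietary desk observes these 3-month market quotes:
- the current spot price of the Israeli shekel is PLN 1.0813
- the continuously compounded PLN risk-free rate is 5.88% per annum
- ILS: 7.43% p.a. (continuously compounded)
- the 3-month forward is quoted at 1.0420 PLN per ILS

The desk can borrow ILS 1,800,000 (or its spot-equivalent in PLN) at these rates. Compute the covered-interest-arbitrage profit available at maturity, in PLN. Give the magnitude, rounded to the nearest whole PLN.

T = 3/12 years.
Route A — deposit ILS, sell forward: 1,800,000 × 1.018748588 × 1.0420 = PLN 1,910,764.85.
Route B — convert at spot, deposit PLN: 1,800,000 × 1.0813 × 1.014808576 = PLN 1,975,162.52.
The quoted forward undervalues ILS, so borrow ILS, convert to PLN at spot, deposit the PLN at 5.88%, and buy ILS forward at 1.0420 to cover the loan.
Arbitrage profit = |1,910,764.85 − 1,975,162.52| = PLN 64,398.

PLN 64,398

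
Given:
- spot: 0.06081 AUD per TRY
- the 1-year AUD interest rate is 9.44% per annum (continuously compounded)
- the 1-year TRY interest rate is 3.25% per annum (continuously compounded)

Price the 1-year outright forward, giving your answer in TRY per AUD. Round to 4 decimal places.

15.4576

T = 1 year.
AUD growth factor: e^(0.0944×1) = 1.09899926.
TRY accumulates by e^(0.0325×1) = 1.03303389.
CIP: F = S · (grow AUD)/(grow TRY) = 0.06081 × 1.09899926/1.03303389 = 0.064693081 AUD per TRY.
Quoted the other way: 1/0.064693081 = 15.4576 TRY per AUD.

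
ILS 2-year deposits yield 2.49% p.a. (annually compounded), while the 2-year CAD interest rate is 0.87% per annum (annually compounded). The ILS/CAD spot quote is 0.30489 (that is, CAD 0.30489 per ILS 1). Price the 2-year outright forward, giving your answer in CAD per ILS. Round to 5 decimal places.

T = 2 years.
CAD growth factor: (1 + 0.0087)^2 = 1.0174757.
Growth of 1 ILS over T: (1 + 0.0249)^2 = 1.050420.
So F = 0.30489 × 1.0174757 / 1.050420 = 0.2953277 (CAD/ILS).

0.29533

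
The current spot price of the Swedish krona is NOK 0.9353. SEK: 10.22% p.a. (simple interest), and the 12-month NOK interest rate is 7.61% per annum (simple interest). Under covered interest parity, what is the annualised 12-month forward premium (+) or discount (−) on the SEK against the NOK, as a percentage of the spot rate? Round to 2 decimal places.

-2.37%

T = 1 year.
CIP forward (NOK per SEK) = 0.9353 × 1.076100/1.102200 = 0.9131522.
Annualised premium = (F − S)/S × (1/T) = (0.9131522 − 0.9353)/0.9353 ÷ 1 = -2.37%.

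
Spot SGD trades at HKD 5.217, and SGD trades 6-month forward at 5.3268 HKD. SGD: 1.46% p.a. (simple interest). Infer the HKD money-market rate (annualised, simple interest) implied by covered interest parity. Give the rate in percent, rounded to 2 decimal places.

5.70%

T = 6/12 years.
CIP gives F = S · g_HKD/g_SGD, so g_HKD/g_SGD = 5.3268/5.217 = 1.0210466.
SGD growth factor: 1 + 0.0146×6/12 = 1.007300.
So the HKD growth factor = 1.0285002.
r = (1.0285002 − 1)/(6/12) = 0.057000 → 5.70%.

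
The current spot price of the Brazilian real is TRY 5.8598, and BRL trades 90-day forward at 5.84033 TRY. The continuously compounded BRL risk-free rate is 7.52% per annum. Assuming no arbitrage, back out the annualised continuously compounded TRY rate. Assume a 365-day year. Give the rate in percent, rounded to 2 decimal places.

T = 90/365 years.
F/S = 5.84033/5.8598 = 0.9966774 = (growth of TRY) / (growth of BRL).
BRL growth factor: e^(0.0752×90/365) = 1.0187154.
Hence g_TRY = 1.0153306.
Take logs: ln 1.0153306 / (90/365) = 0.061702, so 6.17%.

6.17%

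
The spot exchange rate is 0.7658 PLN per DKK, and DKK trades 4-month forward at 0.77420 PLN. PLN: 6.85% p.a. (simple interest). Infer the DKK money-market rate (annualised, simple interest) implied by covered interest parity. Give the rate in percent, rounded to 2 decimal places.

T = 4/12 years.
F/S = 0.7742/0.7658 = 1.0109689 = (growth of PLN) / (growth of DKK).
PLN growth factor: 1 + 0.0685×4/12 = 1.0228333.
That pins the DKK growth at 1.0117357.
(1.0117357 − 1)/T = 0.035207, i.e. 3.52%.

3.52%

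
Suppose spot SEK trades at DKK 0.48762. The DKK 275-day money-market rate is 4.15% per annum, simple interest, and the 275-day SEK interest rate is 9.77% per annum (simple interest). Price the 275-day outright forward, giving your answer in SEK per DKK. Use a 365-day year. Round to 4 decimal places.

T = 275/365 years.
DKK growth factor: 1 + 0.0415×275/365 = 1.0312671.
Growth of 1 SEK over T: 1 + 0.0977×275/365 = 1.0736096.
Forward (DKK per SEK) = 0.48762 × 1.0312671 / 1.0736096 = 0.4683886.
Invert for SEK per DKK: 1 / 0.4683886 = 2.1350.

2.1350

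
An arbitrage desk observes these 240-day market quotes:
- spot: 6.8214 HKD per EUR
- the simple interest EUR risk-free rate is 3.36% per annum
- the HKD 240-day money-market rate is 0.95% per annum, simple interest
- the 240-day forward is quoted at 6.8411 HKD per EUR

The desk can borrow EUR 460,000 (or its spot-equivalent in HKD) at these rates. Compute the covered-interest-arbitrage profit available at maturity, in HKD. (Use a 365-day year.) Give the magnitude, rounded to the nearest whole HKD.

HKD 58,986

T = 240/365 years.
Keep in EUR, deliver into the forward: 460,000·1.022093151·6.8411 = HKD 3,216,431.07.
Swap to HKD now, deposit: 460,000·6.8214·1.006246575 = HKD 3,157,444.78.
The quoted forward overvalues EUR, so borrow HKD, buy EUR at spot, deposit the EUR at 3.36%, and sell the proceeds forward at 6.8411.
Profit = 3,216,431.07 − 3,157,444.78 = HKD 58,986.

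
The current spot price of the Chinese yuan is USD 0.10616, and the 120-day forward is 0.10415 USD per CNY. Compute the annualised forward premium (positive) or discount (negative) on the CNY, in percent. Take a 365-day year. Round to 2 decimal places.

T = 120/365 years.
Period premium: (0.10415 − 0.10616)/0.10616 = -0.0189337.
Per annum: -0.0189337 / (120/365) = -0.057590 = -5.76%.

-5.76%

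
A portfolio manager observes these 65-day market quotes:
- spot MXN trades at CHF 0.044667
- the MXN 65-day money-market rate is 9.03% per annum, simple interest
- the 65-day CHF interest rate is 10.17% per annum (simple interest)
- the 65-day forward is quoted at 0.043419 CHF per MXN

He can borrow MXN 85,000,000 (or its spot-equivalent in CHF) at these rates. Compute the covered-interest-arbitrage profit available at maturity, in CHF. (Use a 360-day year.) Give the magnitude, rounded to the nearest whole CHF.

T = 65/360 years.
Route A — deposit MXN, sell forward: 85,000,000 × 1.016304167 × 0.043419 = CHF 3,750,787.40.
Route B — convert at spot, deposit CHF: 85,000,000 × 0.044667 × 1.0183625 = CHF 3,866,411.81.
The quoted forward undervalues MXN, so borrow MXN, convert to CHF at spot, deposit the CHF at 10.17%, and buy MXN forward at 0.043419 to cover the loan.
Arbitrage profit = |3,750,787.40 − 3,866,411.81| = CHF 115,624.

CHF 115,624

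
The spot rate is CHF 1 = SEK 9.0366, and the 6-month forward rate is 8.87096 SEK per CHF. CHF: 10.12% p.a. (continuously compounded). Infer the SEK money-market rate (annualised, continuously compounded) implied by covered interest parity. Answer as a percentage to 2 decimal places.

6.42%

T = 6/12 years.
CIP gives F = S · g_SEK/g_CHF, so g_SEK/g_CHF = 8.87096/9.0366 = 0.9816701.
CHF growth factor: e^(0.1012×6/12) = 1.051902.
That pins the SEK growth at 1.0326207.
Take logs: ln 1.0326207 / (6/12) = 0.064200, so 6.42%.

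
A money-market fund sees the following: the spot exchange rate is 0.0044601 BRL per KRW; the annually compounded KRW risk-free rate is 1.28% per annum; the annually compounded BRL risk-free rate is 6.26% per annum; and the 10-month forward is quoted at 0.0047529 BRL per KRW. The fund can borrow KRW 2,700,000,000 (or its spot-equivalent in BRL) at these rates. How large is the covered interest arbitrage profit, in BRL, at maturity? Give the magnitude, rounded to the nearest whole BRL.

BRL 302,293

T = 10/12 years.
Keep in KRW, deliver into the forward: 2,700,000,000·1.0106553451·0.0047529 = BRL 12,969,568.23.
Swap to BRL now, deposit: 2,700,000,000·0.0044601·1.0519009395 = BRL 12,667,275.13.
The quoted forward overvalues KRW, so borrow BRL, buy KRW at spot, deposit the KRW at 1.28%, and sell the proceeds forward at 0.0047529.
Arbitrage profit = |12,969,568.23 − 12,667,275.13| = BRL 302,293.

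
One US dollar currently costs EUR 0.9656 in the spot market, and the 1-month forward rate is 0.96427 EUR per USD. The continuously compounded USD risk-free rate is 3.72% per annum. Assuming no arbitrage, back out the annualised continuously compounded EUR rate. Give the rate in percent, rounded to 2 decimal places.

T = 1/12 years.
By CIP, F/S equals the EUR-to-USD growth ratio: 0.96427/0.9656 = 0.9986226.
USD growth factor: e^(0.0372×1/12) = 1.0031048.
Hence g_EUR = 1.0017231.
r = ln(1.0017231)/(1/12) = 0.020659 → 2.07%.

2.07%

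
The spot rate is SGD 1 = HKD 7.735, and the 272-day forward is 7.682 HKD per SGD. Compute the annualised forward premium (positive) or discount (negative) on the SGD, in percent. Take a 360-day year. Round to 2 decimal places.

-0.91%

T = 272/360 years.
SGD trades forward at -0.68520% vs spot over the period.
×(1/T) gives -0.91% p.a.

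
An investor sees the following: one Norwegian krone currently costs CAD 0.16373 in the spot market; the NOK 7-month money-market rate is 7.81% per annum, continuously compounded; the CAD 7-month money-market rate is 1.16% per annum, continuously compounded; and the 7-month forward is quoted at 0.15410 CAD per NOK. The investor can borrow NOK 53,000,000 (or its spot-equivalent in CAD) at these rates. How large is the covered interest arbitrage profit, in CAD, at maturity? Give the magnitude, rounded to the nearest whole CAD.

CAD 188,614

T = 7/12 years.
Route A — deposit NOK, sell forward: 53,000,000 × 1.046612055 × 0.15410 = CAD 8,547,994.64.
Route B — convert at spot, deposit CAD: 53,000,000 × 0.16373 × 1.006789612 = CAD 8,736,608.15.
The quoted forward undervalues NOK, so borrow NOK, convert to CAD at spot, deposit the CAD at 1.16%, and buy NOK forward at 0.15410 to cover the loan.
The gap between the two covered legs is CAD 188,614.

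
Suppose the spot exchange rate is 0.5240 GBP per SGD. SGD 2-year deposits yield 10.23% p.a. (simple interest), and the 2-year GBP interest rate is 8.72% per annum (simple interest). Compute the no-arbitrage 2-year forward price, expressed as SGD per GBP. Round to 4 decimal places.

1.9575

T = 2 years.
GBP accumulates by 1 + 0.0872×2 = 1.174400.
Growth of 1 SGD over T: 1 + 0.1023×2 = 1.204600.
Forward (GBP per SGD) = 0.524 × 1.174400 / 1.204600 = 0.5108630.
Invert for SGD per GBP: 1 / 0.5108630 = 1.9575.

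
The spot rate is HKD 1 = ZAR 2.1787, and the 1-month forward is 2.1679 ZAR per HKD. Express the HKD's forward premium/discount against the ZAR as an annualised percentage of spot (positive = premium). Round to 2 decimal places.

T = 1/12 years.
(F − S)/S = (2.1679 − 2.1787)/2.1787 = -0.0049571.
Per annum: -0.0049571 / (1/12) = -0.059485 = -5.95%.

-5.95%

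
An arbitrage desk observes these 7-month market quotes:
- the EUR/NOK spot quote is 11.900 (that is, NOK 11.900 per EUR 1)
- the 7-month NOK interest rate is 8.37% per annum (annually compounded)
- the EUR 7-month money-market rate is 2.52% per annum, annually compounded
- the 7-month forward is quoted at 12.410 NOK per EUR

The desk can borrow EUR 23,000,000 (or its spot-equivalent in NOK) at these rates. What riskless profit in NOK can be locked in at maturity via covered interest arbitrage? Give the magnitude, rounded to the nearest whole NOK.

NOK 2,764,903

T = 7/12 years.
Invest the EUR and cover forward: 23,000,000 × 1.01462372964 × 12.410 = NOK 289,604,051.15.
Convert at spot and invest in NOK: 23,000,000 × 11.900 × 1.0480056551 = NOK 286,839,147.80.
The quoted forward overvalues EUR, so borrow NOK, buy EUR at spot, deposit the EUR at 2.52%, and sell the proceeds forward at 12.410.
Arbitrage profit = |289,604,051.15 − 286,839,147.80| = NOK 2,764,903.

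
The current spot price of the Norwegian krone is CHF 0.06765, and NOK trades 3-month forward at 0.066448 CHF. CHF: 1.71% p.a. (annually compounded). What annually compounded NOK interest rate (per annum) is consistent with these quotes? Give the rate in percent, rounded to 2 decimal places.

T = 3/12 years.
CIP gives F = S · g_CHF/g_NOK, so g_CHF/g_NOK = 0.066448/0.06765 = 0.9822321.
CHF growth factor: (1 + 0.0171)^(3/12) = 1.0042479.
Hence g_NOK = 1.0224141.
r = 1.0224141^(12/3) − 1 = 0.092716 → 9.27%.

9.27%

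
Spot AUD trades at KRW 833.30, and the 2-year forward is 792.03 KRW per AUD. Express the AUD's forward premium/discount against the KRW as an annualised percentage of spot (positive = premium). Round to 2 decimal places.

-2.48%

T = 2 years.
AUD trades forward at -4.95260% vs spot over the period.
Per annum: -0.0495260 / 2 = -0.024763 = -2.48%.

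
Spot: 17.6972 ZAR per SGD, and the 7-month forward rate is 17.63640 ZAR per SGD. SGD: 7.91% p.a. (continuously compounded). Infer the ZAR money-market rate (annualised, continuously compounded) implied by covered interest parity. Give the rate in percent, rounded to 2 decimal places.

7.32%

T = 7/12 years.
F/S = 17.6364/17.6972 = 0.9965644 = (growth of ZAR) / (growth of SGD).
SGD growth factor: e^(0.0791×7/12) = 1.0472228.
That pins the ZAR growth at 1.043625.
Take logs: ln 1.043625 / (7/12) = 0.073200, so 7.32%.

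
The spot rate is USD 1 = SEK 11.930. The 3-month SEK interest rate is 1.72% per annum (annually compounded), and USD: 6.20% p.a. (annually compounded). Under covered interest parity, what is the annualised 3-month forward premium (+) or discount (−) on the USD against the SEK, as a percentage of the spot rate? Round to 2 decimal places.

T = 3/12 years.
CIP forward (SEK per USD) = 11.93 × 1.0042725/1.0151521 = 11.802144.
Annualised premium = (F − S)/S × (1/T) = (11.802144 − 11.93)/11.93 ÷ (3/12) = -4.29%.

-4.29%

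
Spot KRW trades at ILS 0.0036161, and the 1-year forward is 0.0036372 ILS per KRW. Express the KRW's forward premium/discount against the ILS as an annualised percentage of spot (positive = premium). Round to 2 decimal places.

+0.58%

T = 1 year.
(F − S)/S = (0.0036372 − 0.0036161)/0.0036161 = 0.0058350.
Annualise by dividing by T: 0.0058350 / 1 = 0.005835 → 0.58%.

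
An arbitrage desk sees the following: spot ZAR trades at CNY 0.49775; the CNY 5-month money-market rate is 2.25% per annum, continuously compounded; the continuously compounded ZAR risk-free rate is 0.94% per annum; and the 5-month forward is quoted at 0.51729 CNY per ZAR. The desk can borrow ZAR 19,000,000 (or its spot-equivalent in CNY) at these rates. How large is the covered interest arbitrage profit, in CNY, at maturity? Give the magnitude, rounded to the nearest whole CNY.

T = 5/12 years.
Invest the ZAR and cover forward: 19,000,000 × 1.003924347 × 0.51729 = CNY 9,867,080.48.
Convert at spot and invest in CNY: 19,000,000 × 0.49775 × 1.009419083 = CNY 9,546,328.62.
The quoted forward overvalues ZAR, so borrow CNY, buy ZAR at spot, deposit the ZAR at 0.94%, and sell the proceeds forward at 0.51729.
The gap between the two covered legs is CNY 320,752.

CNY 320,752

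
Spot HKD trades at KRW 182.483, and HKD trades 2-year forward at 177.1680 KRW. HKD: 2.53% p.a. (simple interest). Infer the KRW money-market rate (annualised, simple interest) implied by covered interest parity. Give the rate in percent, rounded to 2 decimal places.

T = 2 years.
F/S = 177.168/182.483 = 0.9708740 = (growth of KRW) / (growth of HKD).
The HKD side grows by 1 + 0.0253×2 = 1.050600.
So the KRW growth factor = 1.0200002.
(1.0200002 − 1)/T = 0.010000, i.e. 1.00%.

1.00%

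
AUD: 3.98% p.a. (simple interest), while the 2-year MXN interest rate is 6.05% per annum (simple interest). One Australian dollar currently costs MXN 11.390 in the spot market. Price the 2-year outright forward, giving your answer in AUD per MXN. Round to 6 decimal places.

0.084554

T = 2 years.
MXN growth factor: 1 + 0.0605×2 = 1.121000.
Growth of 1 AUD over T: 1 + 0.0398×2 = 1.079600.
Forward (MXN per AUD) = 11.39 × 1.121000 / 1.079600 = 11.82678.
Quoted the other way: 1/11.82678 = 0.084554 AUD per MXN.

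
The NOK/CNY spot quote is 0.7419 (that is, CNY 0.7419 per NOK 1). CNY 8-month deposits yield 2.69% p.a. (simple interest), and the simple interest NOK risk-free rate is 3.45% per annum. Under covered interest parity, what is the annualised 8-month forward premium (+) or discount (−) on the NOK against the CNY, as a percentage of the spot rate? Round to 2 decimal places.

-0.74%

T = 8/12 years.
F = S · g_CNY/g_NOK = 0.7419 × 1.0179333/1.023000 = 0.7382255.
Annualised premium = (F − S)/S × (1/T) = (0.7382255 − 0.7419)/0.7419 ÷ (8/12) = -0.74%.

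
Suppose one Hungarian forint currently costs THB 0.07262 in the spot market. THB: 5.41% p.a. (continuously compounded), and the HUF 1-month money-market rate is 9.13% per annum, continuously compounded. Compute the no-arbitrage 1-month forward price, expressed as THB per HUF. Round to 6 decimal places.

0.072395

T = 1/12 years.
THB accumulates by e^(0.0541×1/12) = 1.0045185.
HUF accumulates by e^(0.0913×1/12) = 1.0076374.
Forward (THB per HUF) = 0.07262 × 1.0045185 / 1.0076374 = 0.07239522.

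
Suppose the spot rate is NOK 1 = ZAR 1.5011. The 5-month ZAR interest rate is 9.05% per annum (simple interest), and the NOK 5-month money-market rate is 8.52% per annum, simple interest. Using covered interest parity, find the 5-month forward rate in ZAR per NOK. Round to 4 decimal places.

1.5043

T = 5/12 years.
ZAR growth factor: 1 + 0.0905×5/12 = 1.0377083.
NOK accumulates by 1 + 0.0852×5/12 = 1.035500.
So F = 1.5011 × 1.0377083 / 1.035500 = 1.504301 (ZAR/NOK).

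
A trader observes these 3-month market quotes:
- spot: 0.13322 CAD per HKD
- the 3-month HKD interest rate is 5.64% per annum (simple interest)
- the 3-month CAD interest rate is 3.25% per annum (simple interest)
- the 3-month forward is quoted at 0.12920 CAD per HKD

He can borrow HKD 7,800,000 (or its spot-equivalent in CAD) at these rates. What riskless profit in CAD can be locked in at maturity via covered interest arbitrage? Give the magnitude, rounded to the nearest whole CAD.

T = 3/12 years.
Invest the HKD and cover forward: 7,800,000 × 1.014100 × 0.12920 = CAD 1,021,969.42.
Convert at spot and invest in CAD: 7,800,000 × 0.13322 × 1.008125 = CAD 1,047,558.82.
The quoted forward undervalues HKD, so borrow HKD, convert to CAD at spot, deposit the CAD at 3.25%, and buy HKD forward at 0.12920 to cover the loan.
Arbitrage profit = |1,021,969.42 − 1,047,558.82| = CAD 25,589.

CAD 25,589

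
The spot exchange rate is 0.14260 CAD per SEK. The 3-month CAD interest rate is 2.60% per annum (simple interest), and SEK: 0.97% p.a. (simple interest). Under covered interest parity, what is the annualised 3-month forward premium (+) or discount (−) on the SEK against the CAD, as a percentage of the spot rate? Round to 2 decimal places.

T = 3/12 years.
F = S · g_CAD/g_SEK = 0.1426 × 1.006500/1.002425 = 0.14317969.
(F − S)/S ÷ T = (0.14317969 − 0.1426)/0.1426/(3/12) = 0.016261 → 1.63%.

+1.63%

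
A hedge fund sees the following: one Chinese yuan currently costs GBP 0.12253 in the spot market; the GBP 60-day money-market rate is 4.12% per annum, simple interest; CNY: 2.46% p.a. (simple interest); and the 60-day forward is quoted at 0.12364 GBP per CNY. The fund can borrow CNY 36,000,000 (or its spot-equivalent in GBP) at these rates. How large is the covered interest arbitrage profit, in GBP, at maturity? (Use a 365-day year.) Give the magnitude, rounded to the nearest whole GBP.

GBP 28,085

T = 60/365 years.
Invest the CNY and cover forward: 36,000,000 × 1.004043836 × 0.12364 = GBP 4,469,039.28.
Convert at spot and invest in GBP: 36,000,000 × 0.12253 × 1.006772603 = GBP 4,440,954.49.
The quoted forward overvalues CNY, so borrow GBP, buy CNY at spot, deposit the CNY at 2.46%, and sell the proceeds forward at 0.12364.
The gap between the two covered legs is GBP 28,085.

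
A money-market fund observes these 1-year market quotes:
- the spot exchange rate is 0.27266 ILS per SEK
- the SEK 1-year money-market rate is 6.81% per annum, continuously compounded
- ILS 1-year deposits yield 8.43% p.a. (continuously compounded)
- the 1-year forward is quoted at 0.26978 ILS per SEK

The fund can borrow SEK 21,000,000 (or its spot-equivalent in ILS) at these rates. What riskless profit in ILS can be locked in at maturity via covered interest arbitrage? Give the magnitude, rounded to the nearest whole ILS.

ILS 164,847

T = 1 year.
Route A — deposit SEK, sell forward: 21,000,000 × 1.07047235 × 0.26978 = ILS 6,064,632.64.
Route B — convert at spot, deposit ILS: 21,000,000 × 0.27266 × 1.087955231 = ILS 6,229,479.34.
The quoted forward undervalues SEK, so borrow SEK, convert to ILS at spot, deposit the ILS at 8.43%, and buy SEK forward at 0.26978 to cover the loan.
Profit = 6,229,479.34 − 6,064,632.64 = ILS 164,847.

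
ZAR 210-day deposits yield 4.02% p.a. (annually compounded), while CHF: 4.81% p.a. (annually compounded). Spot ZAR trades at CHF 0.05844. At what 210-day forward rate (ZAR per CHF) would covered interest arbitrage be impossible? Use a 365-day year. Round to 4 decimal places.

17.0372

T = 210/365 years.
CHF growth factor: (1 + 0.0481)^(210/365) = 1.02739761.
Growth of 1 ZAR over T: (1 + 0.0402)^(210/365) = 1.02293503.
Forward (CHF per ZAR) = 0.05844 × 1.02739761 / 1.02293503 = 0.058694946.
Quoted the other way: 1/0.058694946 = 17.0372 ZAR per CHF.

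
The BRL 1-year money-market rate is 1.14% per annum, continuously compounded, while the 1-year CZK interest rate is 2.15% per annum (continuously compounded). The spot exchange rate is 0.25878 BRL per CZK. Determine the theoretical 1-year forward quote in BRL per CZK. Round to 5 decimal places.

0.25618

T = 1 year.
BRL accumulates by e^(0.0114×1) = 1.0114652.
CZK accumulates by e^(0.0215×1) = 1.0217328.
CIP: F = S · (grow BRL)/(grow CZK) = 0.25878 × 1.0114652/1.0217328 = 0.2561795 BRL per CZK.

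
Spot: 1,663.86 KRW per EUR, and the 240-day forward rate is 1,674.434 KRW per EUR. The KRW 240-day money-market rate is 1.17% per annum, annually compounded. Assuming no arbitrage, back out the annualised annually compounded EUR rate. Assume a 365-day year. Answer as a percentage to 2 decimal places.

T = 240/365 years.
F/S = 1674.434/1663.86 = 1.0063551 = (growth of KRW) / (growth of EUR).
The KRW side grows by (1 + 0.0117)^(240/365) = 1.0076778.
Hence g_EUR = 1.0013143.
Annualise: 1.0013143^(365/240) − 1 = 0.002000 = 0.20%.

0.20%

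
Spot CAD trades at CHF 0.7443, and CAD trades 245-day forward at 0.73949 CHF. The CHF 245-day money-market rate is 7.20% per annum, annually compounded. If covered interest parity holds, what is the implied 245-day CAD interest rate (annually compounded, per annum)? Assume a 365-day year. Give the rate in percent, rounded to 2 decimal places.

T = 245/365 years.
CIP gives F = S · g_CHF/g_CAD, so g_CHF/g_CAD = 0.73949/0.7443 = 0.9935376.
The CHF side grows by (1 + 0.0720)^(245/365) = 1.0477743.
That pins the CAD growth at 1.0545895.
Annualise: 1.0545895^(365/245) − 1 = 0.082405 = 8.24%.

8.24%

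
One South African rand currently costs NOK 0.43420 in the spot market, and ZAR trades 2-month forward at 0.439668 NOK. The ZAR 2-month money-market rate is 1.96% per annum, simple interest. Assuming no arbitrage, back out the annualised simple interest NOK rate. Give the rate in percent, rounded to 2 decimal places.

T = 2/12 years.
F/S = 0.439668/0.4342 = 1.0125933 = (growth of NOK) / (growth of ZAR).
The ZAR side grows by 1 + 0.0196×2/12 = 1.0032667.
That pins the NOK growth at 1.0159011.
(1.0159011 − 1)/T = 0.095407, i.e. 9.54%.

9.54%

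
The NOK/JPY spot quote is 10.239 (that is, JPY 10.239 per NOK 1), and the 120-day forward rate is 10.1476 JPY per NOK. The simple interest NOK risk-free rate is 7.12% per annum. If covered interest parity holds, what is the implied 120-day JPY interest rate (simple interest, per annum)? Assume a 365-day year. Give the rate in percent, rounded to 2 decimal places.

4.34%

T = 120/365 years.
CIP gives F = S · g_JPY/g_NOK, so g_JPY/g_NOK = 10.1476/10.239 = 0.9910733.
NOK growth factor: 1 + 0.0712×120/365 = 1.0234082.
That pins the JPY growth at 1.0142725.
r = (1.0142725 − 1)/(120/365) = 0.043412 → 4.34%.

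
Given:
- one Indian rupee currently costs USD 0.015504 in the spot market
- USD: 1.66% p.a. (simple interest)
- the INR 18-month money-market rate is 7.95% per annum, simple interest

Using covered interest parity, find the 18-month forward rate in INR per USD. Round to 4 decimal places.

T = 18/12 years.
USD growth factor: 1 + 0.0166×18/12 = 1.024900.
INR growth factor: 1 + 0.0795×18/12 = 1.119250.
So F = 0.015504 × 1.024900 / 1.119250 = 0.014197051 (USD/INR).
Invert for INR per USD: 1 / 0.014197051 = 70.4372.

70.4372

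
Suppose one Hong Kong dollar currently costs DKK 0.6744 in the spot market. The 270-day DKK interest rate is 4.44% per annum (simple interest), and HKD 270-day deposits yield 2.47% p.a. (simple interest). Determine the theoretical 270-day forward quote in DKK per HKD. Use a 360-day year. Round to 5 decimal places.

0.68418

T = 270/360 years.
Growth of 1 DKK over T: 1 + 0.0444×270/360 = 1.033300.
Growth of 1 HKD over T: 1 + 0.0247×270/360 = 1.018525.
Forward (DKK per HKD) = 0.6744 × 1.033300 / 1.018525 = 0.6841830.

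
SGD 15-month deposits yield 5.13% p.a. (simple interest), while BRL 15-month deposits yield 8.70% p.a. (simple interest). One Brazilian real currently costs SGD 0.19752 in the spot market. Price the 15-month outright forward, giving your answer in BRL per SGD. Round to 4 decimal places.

5.2751

T = 15/12 years.
Growth of 1 SGD over T: 1 + 0.0513×15/12 = 1.064125.
Growth of 1 BRL over T: 1 + 0.0870×15/12 = 1.108750.
CIP: F = S · (grow SGD)/(grow BRL) = 0.19752 × 1.064125/1.108750 = 0.1895702 SGD per BRL.
Invert for BRL per SGD: 1 / 0.1895702 = 5.2751.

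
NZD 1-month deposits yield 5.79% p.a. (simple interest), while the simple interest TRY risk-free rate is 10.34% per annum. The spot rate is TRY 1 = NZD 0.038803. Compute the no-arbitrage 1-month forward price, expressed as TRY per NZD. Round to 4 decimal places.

25.8684

T = 1/12 years.
Growth of 1 NZD over T: 1 + 0.0579×1/12 = 1.004825.
Growth of 1 TRY over T: 1 + 0.1034×1/12 = 1.00861667.
Forward (NZD per TRY) = 0.038803 × 1.004825 / 1.00861667 = 0.038657129.
Invert for TRY per NZD: 1 / 0.038657129 = 25.8684.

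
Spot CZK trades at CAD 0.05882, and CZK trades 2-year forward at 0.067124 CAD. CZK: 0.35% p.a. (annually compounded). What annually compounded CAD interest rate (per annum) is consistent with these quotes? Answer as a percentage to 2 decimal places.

7.20%

T = 2 years.
By CIP, F/S equals the CAD-to-CZK growth ratio: 0.067124/0.05882 = 1.1411765.
CZK growth factor: (1 + 0.0035)^2 = 1.0070123.
Hence g_CAD = 1.1491788.
Annualise: 1.1491788^(1/2) − 1 = 0.071998 = 7.20%.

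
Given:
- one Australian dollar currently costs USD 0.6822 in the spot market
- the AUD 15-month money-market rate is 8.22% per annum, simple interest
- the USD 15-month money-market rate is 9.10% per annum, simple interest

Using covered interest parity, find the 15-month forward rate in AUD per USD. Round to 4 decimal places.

1.4514

T = 15/12 years.
USD accumulates by 1 + 0.0910×15/12 = 1.113750.
AUD accumulates by 1 + 0.0822×15/12 = 1.102750.
Forward (USD per AUD) = 0.6822 × 1.113750 / 1.102750 = 0.6890050.
Quoted the other way: 1/0.6890050 = 1.4514 AUD per USD.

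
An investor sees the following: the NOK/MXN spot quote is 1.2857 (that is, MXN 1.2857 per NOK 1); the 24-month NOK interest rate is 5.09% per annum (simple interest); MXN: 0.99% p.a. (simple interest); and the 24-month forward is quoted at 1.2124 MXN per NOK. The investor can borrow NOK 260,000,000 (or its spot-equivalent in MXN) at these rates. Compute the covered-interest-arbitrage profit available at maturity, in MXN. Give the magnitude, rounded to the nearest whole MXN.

T = 2 years.
Keep in NOK, deliver into the forward: 260,000,000·1.101800·1.2124 = MXN 347,313,803.20.
Swap to MXN now, deposit: 260,000,000·1.2857·1.019800 = MXN 340,900,783.60.
The quoted forward overvalues NOK, so borrow MXN, buy NOK at spot, deposit the NOK at 5.09%, and sell the proceeds forward at 1.2124.
Profit = 347,313,803.20 − 340,900,783.60 = MXN 6,413,020.

MXN 6,413,020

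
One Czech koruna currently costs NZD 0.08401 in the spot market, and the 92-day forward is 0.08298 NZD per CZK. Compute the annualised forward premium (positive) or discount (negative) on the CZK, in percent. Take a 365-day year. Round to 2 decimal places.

-4.86%

T = 92/365 years.
CZK trades forward at -1.22604% vs spot over the period.
Annualise by dividing by T: -0.0122604 / (92/365) = -0.048642 → -4.86%.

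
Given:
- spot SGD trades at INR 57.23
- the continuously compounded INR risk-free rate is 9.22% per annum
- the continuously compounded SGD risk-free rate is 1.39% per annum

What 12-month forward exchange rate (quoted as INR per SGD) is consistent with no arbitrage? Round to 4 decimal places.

T = 1 year.
INR accumulates by e^(0.0922×1) = 1.09658412.
SGD accumulates by e^(0.0139×1) = 1.01399705.
CIP: F = S · (grow INR)/(grow SGD) = 57.23 × 1.09658412/1.01399705 = 61.891215 INR per SGD.

61.8912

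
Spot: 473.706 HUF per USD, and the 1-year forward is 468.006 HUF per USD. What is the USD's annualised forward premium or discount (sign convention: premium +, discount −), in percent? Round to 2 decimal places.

T = 1 year.
Period premium: (468.006 − 473.706)/473.706 = -0.0120328.
Annualise by dividing by T: -0.0120328 / 1 = -0.012033 → -1.20%.

-1.20%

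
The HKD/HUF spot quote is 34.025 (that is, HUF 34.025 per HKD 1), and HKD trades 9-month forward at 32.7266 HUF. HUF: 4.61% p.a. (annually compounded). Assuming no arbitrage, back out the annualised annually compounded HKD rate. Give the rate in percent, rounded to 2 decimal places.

T = 9/12 years.
CIP gives F = S · g_HUF/g_HKD, so g_HUF/g_HKD = 32.7266/34.025 = 0.9618398.
HUF growth factor: (1 + 0.0461)^(9/12) = 1.0343795.
That pins the HKD growth at 1.0754177.
r = 1.0754177^(12/9) − 1 = 0.101800 → 10.18%.

10.18%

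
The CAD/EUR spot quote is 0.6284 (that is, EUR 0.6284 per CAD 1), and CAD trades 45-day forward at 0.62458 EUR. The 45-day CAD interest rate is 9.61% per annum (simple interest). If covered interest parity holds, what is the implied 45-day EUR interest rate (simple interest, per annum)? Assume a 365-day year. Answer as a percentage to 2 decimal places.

4.62%

T = 45/365 years.
CIP gives F = S · g_EUR/g_CAD, so g_EUR/g_CAD = 0.62458/0.6284 = 0.9939211.
CAD growth factor: 1 + 0.0961×45/365 = 1.0118479.
So the EUR growth factor = 1.005697.
(1.005697 − 1)/T = 0.046209, i.e. 4.62%.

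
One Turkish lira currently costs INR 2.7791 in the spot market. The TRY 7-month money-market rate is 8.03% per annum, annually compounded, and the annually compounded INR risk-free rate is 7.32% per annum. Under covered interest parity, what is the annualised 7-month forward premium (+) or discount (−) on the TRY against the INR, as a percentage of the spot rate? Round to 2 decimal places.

-0.66%

T = 7/12 years.
F = S · g_INR/g_TRY = 2.7791 × 1.0420704/1.0460864 = 2.7684308.
Annualised premium = (F − S)/S × (1/T) = (2.7684308 − 2.7791)/2.7791 ÷ (7/12) = -0.66%.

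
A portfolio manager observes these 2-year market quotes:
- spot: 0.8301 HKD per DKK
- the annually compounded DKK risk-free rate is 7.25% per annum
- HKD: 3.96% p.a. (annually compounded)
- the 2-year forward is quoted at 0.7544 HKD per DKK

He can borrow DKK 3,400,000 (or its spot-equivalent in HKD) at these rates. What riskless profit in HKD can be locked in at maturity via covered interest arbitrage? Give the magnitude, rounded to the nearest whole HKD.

T = 2 years.
Keep in DKK, deliver into the forward: 3,400,000·1.15025625·0.7544 = HKD 2,950,361.27.
Swap to HKD now, deposit: 3,400,000·0.8301·1.08076816 = HKD 3,050,295.21.
The quoted forward undervalues DKK, so borrow DKK, convert to HKD at spot, deposit the HKD at 3.96%, and buy DKK forward at 0.7544 to cover the loan.
Profit = 3,050,295.21 − 2,950,361.27 = HKD 99,934.

HKD 99,934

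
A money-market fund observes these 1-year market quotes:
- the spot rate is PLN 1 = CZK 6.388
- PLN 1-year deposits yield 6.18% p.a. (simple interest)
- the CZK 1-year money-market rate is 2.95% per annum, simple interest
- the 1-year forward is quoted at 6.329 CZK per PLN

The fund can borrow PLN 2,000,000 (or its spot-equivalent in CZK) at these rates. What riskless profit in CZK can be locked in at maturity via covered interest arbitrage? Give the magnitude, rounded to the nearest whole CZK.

CZK 287,372

T = 1 year.
Keep in PLN, deliver into the forward: 2,000,000·1.061800·6.329 = CZK 13,440,264.40.
Swap to CZK now, deposit: 2,000,000·6.388·1.029500 = CZK 13,152,892.00.
The quoted forward overvalues PLN, so borrow CZK, buy PLN at spot, deposit the PLN at 6.18%, and sell the proceeds forward at 6.329.
Profit = 13,440,264.40 − 13,152,892.00 = CZK 287,372.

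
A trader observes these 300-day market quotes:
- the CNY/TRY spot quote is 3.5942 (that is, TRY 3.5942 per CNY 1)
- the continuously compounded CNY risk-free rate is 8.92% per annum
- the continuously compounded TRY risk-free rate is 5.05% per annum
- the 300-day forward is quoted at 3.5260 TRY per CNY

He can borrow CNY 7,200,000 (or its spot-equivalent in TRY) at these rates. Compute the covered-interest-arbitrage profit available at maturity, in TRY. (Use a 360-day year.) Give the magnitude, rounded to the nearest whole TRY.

T = 300/360 years.
Route A — deposit CNY, sell forward: 7,200,000 × 1.0771658009 × 3.5260 = TRY 27,346,223.62.
Route B — convert at spot, deposit TRY: 7,200,000 × 3.5942 × 1.0429813902 = TRY 26,990,522.73.
The quoted forward overvalues CNY, so borrow TRY, buy CNY at spot, deposit the CNY at 8.92%, and sell the proceeds forward at 3.5260.
The gap between the two covered legs is TRY 355,701.

TRY 355,701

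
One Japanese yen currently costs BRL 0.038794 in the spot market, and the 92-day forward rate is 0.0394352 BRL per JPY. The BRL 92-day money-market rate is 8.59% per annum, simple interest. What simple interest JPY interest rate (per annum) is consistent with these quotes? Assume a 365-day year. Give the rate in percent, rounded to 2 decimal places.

2.00%

T = 92/365 years.
By CIP, F/S equals the BRL-to-JPY growth ratio: 0.0394352/0.038794 = 1.0165283.
BRL growth factor: 1 + 0.0859×92/365 = 1.0216515.
Hence g_JPY = 1.0050399.
(1.0050399 − 1)/T = 0.019995, i.e. 2.00%.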